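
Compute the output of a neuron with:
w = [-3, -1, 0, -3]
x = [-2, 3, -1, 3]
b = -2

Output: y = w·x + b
y = -8

y = (-3)(-2) + (-1)(3) + (0)(-1) + (-3)(3) + -2 = -8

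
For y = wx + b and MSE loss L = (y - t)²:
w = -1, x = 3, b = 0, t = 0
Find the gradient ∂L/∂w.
∂L/∂w = -18

y = wx + b = (-1)(3) + 0 = -3
∂L/∂y = 2(y - t) = 2(-3 - 0) = -6
∂y/∂w = x = 3
∂L/∂w = ∂L/∂y · ∂y/∂w = -6 × 3 = -18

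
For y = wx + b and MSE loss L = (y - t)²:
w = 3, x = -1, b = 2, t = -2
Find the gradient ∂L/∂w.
∂L/∂w = -2

y = wx + b = (3)(-1) + 2 = -1
∂L/∂y = 2(y - t) = 2(-1 - -2) = 2
∂y/∂w = x = -1
∂L/∂w = ∂L/∂y · ∂y/∂w = 2 × -1 = -2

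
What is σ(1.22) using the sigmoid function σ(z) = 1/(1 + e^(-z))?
0.7721

sigmoid(1.22) = 1/(1 + e^(-1.22)) = 1/(1 + 0.2952) = 0.7721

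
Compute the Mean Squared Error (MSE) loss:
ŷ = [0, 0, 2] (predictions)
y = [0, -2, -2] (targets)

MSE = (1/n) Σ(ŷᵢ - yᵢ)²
MSE = 6.667

MSE = (1/3)((0-0)² + (0--2)² + (2--2)²) = (1/3)(0 + 4 + 16) = 6.667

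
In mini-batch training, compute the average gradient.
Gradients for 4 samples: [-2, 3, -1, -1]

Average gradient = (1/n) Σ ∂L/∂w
Average gradient = -0.25

Average = (1/4)(-2 + 3 + -1 + -1) = -1/4 = -0.25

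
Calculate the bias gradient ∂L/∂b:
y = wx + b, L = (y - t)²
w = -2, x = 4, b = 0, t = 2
∂L/∂b = -20

y = wx + b = (-2)(4) + 0 = -8
∂L/∂y = 2(y - t) = 2(-8 - 2) = -20
∂y/∂b = 1
∂L/∂b = ∂L/∂y · ∂y/∂b = -20 × 1 = -20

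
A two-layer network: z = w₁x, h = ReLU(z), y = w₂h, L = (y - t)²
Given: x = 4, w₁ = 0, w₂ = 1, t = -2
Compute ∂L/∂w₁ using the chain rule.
∂L/∂w₁ = 0

Forward pass:
z = w₁x = 0×4 = 0
h = ReLU(0) = 0
y = w₂h = 1×0 = 0

Backward pass:
∂L/∂y = 2(y - t) = 2(0 - -2) = 4
∂y/∂h = w₂ = 1
∂h/∂z = 0 (ReLU derivative)
∂z/∂w₁ = x = 4

∂L/∂w₁ = 4 × 1 × 0 × 4 = 0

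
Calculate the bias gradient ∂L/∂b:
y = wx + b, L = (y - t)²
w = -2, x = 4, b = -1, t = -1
∂L/∂b = -16

y = wx + b = (-2)(4) + -1 = -9
∂L/∂y = 2(y - t) = 2(-9 - -1) = -16
∂y/∂b = 1
∂L/∂b = ∂L/∂y · ∂y/∂b = -16 × 1 = -16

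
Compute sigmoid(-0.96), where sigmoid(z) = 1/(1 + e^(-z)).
0.2769

sigmoid(-0.96) = 1/(1 + e^(0.96)) = 1/(1 + 2.612) = 0.2769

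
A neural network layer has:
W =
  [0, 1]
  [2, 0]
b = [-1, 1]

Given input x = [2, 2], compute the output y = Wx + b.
y = [1, 5]

Wx = [0×2 + 1×2, 2×2 + 0×2]
   = [2, 4]
y = Wx + b = [2 + -1, 4 + 1] = [1, 5]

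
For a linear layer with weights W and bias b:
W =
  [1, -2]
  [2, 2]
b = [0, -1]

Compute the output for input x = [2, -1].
y = [4, 1]

Wx = [1×2 + -2×-1, 2×2 + 2×-1]
   = [4, 2]
y = Wx + b = [4 + 0, 2 + -1] = [4, 1]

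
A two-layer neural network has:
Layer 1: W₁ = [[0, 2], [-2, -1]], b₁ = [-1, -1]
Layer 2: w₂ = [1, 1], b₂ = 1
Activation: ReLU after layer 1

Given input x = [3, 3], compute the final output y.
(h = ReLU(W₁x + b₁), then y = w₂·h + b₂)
y = 6

Layer 1 pre-activation: z₁ = [5, -10]
After ReLU: h = [5, 0]
Layer 2 output: y = 1×5 + 1×0 + 1 = 6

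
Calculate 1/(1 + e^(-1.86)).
0.8653

sigmoid(1.86) = 1/(1 + e^(-1.86)) = 1/(1 + 0.1557) = 0.8653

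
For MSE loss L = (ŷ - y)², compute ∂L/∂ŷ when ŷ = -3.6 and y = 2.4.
∂L/∂ŷ = -12.0

∂L/∂ŷ = 2(ŷ - y) = 2(-3.6 - 2.4) = 2(-6.0) = -12.0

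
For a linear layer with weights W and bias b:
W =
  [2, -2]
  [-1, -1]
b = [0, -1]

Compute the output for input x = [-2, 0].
y = [-4, 1]

Wx = [2×-2 + -2×0, -1×-2 + -1×0]
   = [-4, 2]
y = Wx + b = [-4 + 0, 2 + -1] = [-4, 1]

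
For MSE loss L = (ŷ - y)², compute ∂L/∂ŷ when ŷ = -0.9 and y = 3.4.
∂L/∂ŷ = -8.6

∂L/∂ŷ = 2(ŷ - y) = 2(-0.9 - 3.4) = 2(-4.3) = -8.6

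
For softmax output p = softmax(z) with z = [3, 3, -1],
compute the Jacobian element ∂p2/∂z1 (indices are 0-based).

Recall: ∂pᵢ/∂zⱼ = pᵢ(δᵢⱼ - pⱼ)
∂p2/∂z1 = -0.004496

p = softmax(z) = [0.4955, 0.4955, 0.009075]
p2 = 0.009075, p1 = 0.4955

∂p2/∂z1 = -p2 × p1 = -0.009075 × 0.4955 = -0.004496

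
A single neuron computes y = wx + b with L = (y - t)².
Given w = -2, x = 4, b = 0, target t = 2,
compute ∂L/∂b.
∂L/∂b = -20

y = wx + b = (-2)(4) + 0 = -8
∂L/∂y = 2(y - t) = 2(-8 - 2) = -20
∂y/∂b = 1
∂L/∂b = ∂L/∂y · ∂y/∂b = -20 × 1 = -20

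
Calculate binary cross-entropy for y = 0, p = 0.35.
L = 0.4308

L = -0·log(0.35) - 1·log(0.65) = -log(0.65) = 0.4308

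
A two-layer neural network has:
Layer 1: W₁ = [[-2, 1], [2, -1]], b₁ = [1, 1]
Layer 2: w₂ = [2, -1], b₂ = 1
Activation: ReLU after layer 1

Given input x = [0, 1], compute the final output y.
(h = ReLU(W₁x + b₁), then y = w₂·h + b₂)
y = 5

Layer 1 pre-activation: z₁ = [2, 0]
After ReLU: h = [2, 0]
Layer 2 output: y = 2×2 + -1×0 + 1 = 5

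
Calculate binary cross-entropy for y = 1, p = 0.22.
L = 1.514

L = -1·log(0.22) - 0·log(0.78) = -log(0.22) = 1.514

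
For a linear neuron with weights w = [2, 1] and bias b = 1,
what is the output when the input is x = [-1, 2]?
y = 1

y = (2)(-1) + (1)(2) + 1 = 1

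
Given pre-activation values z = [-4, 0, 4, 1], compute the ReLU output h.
h = [0, 0, 4, 1]

ReLU applied element-wise: max(0,-4)=0, max(0,0)=0, max(0,4)=4, max(0,1)=1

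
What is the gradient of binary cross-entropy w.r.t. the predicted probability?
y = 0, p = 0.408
∂L/∂p = 1.689

∂L/∂p = -y/p + (1-y)/(1-p) = 0 + 1/0.592 = 1.689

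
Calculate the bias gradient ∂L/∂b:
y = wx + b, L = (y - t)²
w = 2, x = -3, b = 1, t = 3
∂L/∂b = -16

y = wx + b = (2)(-3) + 1 = -5
∂L/∂y = 2(y - t) = 2(-5 - 3) = -16
∂y/∂b = 1
∂L/∂b = ∂L/∂y · ∂y/∂b = -16 × 1 = -16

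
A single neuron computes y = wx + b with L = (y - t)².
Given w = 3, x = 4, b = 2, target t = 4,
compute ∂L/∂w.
∂L/∂w = 80

y = wx + b = (3)(4) + 2 = 14
∂L/∂y = 2(y - t) = 2(14 - 4) = 20
∂y/∂w = x = 4
∂L/∂w = ∂L/∂y · ∂y/∂w = 20 × 4 = 80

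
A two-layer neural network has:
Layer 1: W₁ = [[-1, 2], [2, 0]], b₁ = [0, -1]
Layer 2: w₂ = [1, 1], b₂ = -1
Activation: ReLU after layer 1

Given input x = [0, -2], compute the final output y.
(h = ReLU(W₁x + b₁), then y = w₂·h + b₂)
y = -1

Layer 1 pre-activation: z₁ = [-4, -1]
After ReLU: h = [0, 0]
Layer 2 output: y = 1×0 + 1×0 + -1 = -1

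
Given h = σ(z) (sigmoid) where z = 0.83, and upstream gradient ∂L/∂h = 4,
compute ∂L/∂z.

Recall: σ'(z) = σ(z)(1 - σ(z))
∂L/∂z = 0.8458

σ(0.83) = 0.6964
σ'(0.83) = σ(0.83)(1 - σ(0.83)) = 0.6964 × 0.3036 = 0.2114
∂L/∂z = ∂L/∂h · σ'(z) = 4 × 0.2114 = 0.8458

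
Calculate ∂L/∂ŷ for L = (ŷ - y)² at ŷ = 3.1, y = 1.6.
∂L/∂ŷ = 3.0

∂L/∂ŷ = 2(ŷ - y) = 2(3.1 - 1.6) = 2(1.5) = 3.0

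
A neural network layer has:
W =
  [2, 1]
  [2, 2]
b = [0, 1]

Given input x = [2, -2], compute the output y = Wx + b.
y = [2, 1]

Wx = [2×2 + 1×-2, 2×2 + 2×-2]
   = [2, 0]
y = Wx + b = [2 + 0, 0 + 1] = [2, 1]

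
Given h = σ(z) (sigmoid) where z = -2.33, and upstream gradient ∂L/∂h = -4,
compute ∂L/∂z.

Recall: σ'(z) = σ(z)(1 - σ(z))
∂L/∂z = -0.3232

σ(-2.33) = 0.08867
σ'(-2.33) = σ(-2.33)(1 - σ(-2.33)) = 0.08867 × 0.9113 = 0.08081
∂L/∂z = ∂L/∂h · σ'(z) = -4 × 0.08081 = -0.3232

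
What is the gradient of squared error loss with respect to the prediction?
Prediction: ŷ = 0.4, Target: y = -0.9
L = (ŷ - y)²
∂L/∂ŷ = 2.6

∂L/∂ŷ = 2(ŷ - y) = 2(0.4 - -0.9) = 2(1.3) = 2.6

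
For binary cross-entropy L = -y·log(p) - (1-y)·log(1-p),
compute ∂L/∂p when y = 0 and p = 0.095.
∂L/∂p = 1.105

∂L/∂p = -y/p + (1-y)/(1-p) = 0 + 1/0.905 = 1.105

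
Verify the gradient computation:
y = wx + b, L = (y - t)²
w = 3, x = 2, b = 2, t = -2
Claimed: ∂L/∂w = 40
Correct

y = (3)(2) + 2 = 8
∂L/∂y = 2(y - t) = 2(8 - -2) = 20
∂y/∂w = x = 2
∂L/∂w = 20 × 2 = 40

Claimed value: 40
Correct: The correct gradient is 40.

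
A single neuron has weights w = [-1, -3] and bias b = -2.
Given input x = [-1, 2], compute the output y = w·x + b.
y = -7

y = (-1)(-1) + (-3)(2) + -2 = -7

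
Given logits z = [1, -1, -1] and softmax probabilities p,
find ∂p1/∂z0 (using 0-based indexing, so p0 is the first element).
∂p1/∂z0 = -0.08382

p = softmax(z) = [0.787, 0.1065, 0.1065]
p1 = 0.1065, p0 = 0.787

∂p1/∂z0 = -p1 × p0 = -0.1065 × 0.787 = -0.08382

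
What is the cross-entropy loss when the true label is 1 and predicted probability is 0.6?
L = 0.5108

L = -1·log(0.6) - 0·log(0.4) = -log(0.6) = 0.5108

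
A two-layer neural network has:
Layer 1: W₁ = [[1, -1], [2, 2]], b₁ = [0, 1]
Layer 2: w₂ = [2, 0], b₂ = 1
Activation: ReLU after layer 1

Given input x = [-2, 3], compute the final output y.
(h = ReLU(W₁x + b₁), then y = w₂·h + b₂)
y = 1

Layer 1 pre-activation: z₁ = [-5, 3]
After ReLU: h = [0, 3]
Layer 2 output: y = 2×0 + 0×3 + 1 = 1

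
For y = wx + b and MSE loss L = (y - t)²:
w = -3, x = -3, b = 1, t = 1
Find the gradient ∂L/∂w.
∂L/∂w = -54

y = wx + b = (-3)(-3) + 1 = 10
∂L/∂y = 2(y - t) = 2(10 - 1) = 18
∂y/∂w = x = -3
∂L/∂w = ∂L/∂y · ∂y/∂w = 18 × -3 = -54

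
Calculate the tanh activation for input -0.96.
-0.7443

tanh(-0.96) = (e^(-0.96) - e^(0.96))/(e^(-0.96) + e^(0.96)) = -0.7443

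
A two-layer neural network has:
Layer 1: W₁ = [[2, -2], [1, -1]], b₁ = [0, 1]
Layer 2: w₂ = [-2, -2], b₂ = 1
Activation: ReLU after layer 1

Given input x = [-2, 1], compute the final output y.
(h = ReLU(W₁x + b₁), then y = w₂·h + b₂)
y = 1

Layer 1 pre-activation: z₁ = [-6, -2]
After ReLU: h = [0, 0]
Layer 2 output: y = -2×0 + -2×0 + 1 = 1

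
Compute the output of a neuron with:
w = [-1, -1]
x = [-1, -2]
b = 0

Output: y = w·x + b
y = 3

y = (-1)(-1) + (-1)(-2) + 0 = 3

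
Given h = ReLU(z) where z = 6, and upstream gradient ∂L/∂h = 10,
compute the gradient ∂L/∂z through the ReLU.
∂L/∂z = 10

h = ReLU(6) = 6
Since z > 0: ∂h/∂z = 1
∂L/∂z = ∂L/∂h · ∂h/∂z = 10 × 1 = 10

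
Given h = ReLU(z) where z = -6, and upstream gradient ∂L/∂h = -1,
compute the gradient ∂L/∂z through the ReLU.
∂L/∂z = 0

h = ReLU(-6) = 0
Since z < 0: ∂h/∂z = 0
∂L/∂z = ∂L/∂h · ∂h/∂z = -1 × 0 = 0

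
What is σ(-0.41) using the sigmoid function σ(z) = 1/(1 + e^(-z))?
0.3989

sigmoid(-0.41) = 1/(1 + e^(0.41)) = 1/(1 + 1.507) = 0.3989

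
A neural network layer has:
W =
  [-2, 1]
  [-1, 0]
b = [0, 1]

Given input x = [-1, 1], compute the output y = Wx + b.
y = [3, 2]

Wx = [-2×-1 + 1×1, -1×-1 + 0×1]
   = [3, 1]
y = Wx + b = [3 + 0, 1 + 1] = [3, 2]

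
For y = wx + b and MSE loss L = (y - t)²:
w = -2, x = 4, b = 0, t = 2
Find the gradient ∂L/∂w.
∂L/∂w = -80

y = wx + b = (-2)(4) + 0 = -8
∂L/∂y = 2(y - t) = 2(-8 - 2) = -20
∂y/∂w = x = 4
∂L/∂w = ∂L/∂y · ∂y/∂w = -20 × 4 = -80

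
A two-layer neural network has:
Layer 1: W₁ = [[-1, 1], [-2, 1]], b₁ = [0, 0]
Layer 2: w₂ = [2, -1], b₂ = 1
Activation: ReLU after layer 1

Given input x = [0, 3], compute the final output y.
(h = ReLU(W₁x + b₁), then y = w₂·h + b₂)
y = 4

Layer 1 pre-activation: z₁ = [3, 3]
After ReLU: h = [3, 3]
Layer 2 output: y = 2×3 + -1×3 + 1 = 4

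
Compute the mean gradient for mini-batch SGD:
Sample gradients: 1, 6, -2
Average gradient = 1.667

Average = (1/3)(1 + 6 + -2) = 5/3 = 1.667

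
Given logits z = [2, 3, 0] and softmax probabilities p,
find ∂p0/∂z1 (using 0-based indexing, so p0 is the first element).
∂p0/∂z1 = -0.183

p = softmax(z) = [0.2595, 0.7054, 0.03512]
p0 = 0.2595, p1 = 0.7054

∂p0/∂z1 = -p0 × p1 = -0.2595 × 0.7054 = -0.183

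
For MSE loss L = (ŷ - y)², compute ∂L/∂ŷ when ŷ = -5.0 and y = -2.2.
∂L/∂ŷ = -5.6

∂L/∂ŷ = 2(ŷ - y) = 2(-5.0 - -2.2) = 2(-2.8) = -5.6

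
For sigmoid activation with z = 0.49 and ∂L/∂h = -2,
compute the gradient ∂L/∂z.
∂L/∂z = -0.4711

σ(0.49) = 0.6201
σ'(0.49) = σ(0.49)(1 - σ(0.49)) = 0.6201 × 0.3799 = 0.2356
∂L/∂z = ∂L/∂h · σ'(z) = -2 × 0.2356 = -0.4711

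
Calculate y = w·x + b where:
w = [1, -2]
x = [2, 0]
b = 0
y = 2

y = (1)(2) + (-2)(0) + 0 = 2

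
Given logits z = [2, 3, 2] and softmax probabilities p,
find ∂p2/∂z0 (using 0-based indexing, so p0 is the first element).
∂p2/∂z0 = -0.04492

p = softmax(z) = [0.2119, 0.5761, 0.2119]
p2 = 0.2119, p0 = 0.2119

∂p2/∂z0 = -p2 × p0 = -0.2119 × 0.2119 = -0.04492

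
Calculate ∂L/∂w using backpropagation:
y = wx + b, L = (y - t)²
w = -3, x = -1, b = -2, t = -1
∂L/∂w = -4

y = wx + b = (-3)(-1) + -2 = 1
∂L/∂y = 2(y - t) = 2(1 - -1) = 4
∂y/∂w = x = -1
∂L/∂w = ∂L/∂y · ∂y/∂w = 4 × -1 = -4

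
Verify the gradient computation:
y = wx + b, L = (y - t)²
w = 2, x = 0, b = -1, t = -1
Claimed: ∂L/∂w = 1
Incorrect

y = (2)(0) + -1 = -1
∂L/∂y = 2(y - t) = 2(-1 - -1) = 0
∂y/∂w = x = 0
∂L/∂w = 0 × 0 = 0

Claimed value: 1
Incorrect: The correct gradient is 0.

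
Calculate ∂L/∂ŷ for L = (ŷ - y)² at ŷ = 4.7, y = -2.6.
∂L/∂ŷ = 14.6

∂L/∂ŷ = 2(ŷ - y) = 2(4.7 - -2.6) = 2(7.3) = 14.6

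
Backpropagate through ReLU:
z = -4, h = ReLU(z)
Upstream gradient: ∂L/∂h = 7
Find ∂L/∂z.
∂L/∂z = 0

h = ReLU(-4) = 0
Since z < 0: ∂h/∂z = 0
∂L/∂z = ∂L/∂h · ∂h/∂z = 7 × 0 = 0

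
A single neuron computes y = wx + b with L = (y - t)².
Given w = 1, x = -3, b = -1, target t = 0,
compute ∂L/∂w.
∂L/∂w = 24

y = wx + b = (1)(-3) + -1 = -4
∂L/∂y = 2(y - t) = 2(-4 - 0) = -8
∂y/∂w = x = -3
∂L/∂w = ∂L/∂y · ∂y/∂w = -8 × -3 = 24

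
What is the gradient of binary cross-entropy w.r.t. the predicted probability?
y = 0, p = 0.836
∂L/∂p = 6.098

∂L/∂p = -y/p + (1-y)/(1-p) = 0 + 1/0.164 = 6.098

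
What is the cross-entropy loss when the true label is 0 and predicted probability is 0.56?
L = 0.821

L = -0·log(0.56) - 1·log(0.44) = -log(0.44) = 0.821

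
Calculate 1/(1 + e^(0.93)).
0.2829

sigmoid(-0.93) = 1/(1 + e^(0.93)) = 1/(1 + 2.535) = 0.2829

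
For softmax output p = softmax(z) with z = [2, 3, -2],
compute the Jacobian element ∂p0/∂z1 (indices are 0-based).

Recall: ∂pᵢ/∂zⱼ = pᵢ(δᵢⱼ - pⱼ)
∂p0/∂z1 = -0.1947

p = softmax(z) = [0.2676, 0.7275, 0.004902]
p0 = 0.2676, p1 = 0.7275

∂p0/∂z1 = -p0 × p1 = -0.2676 × 0.7275 = -0.1947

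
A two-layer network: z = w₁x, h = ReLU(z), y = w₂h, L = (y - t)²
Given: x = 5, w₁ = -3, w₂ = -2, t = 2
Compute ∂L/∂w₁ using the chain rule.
∂L/∂w₁ = 0

Forward pass:
z = w₁x = -3×5 = -15
h = ReLU(-15) = 0
y = w₂h = -2×0 = 0

Backward pass:
∂L/∂y = 2(y - t) = 2(0 - 2) = -4
∂y/∂h = w₂ = -2
∂h/∂z = 0 (ReLU derivative)
∂z/∂w₁ = x = 5

∂L/∂w₁ = -4 × -2 × 0 × 5 = 0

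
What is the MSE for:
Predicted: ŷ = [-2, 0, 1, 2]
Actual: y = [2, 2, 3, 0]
MSE = 7

MSE = (1/4)((-2-2)² + (0-2)² + (1-3)² + (2-0)²) = (1/4)(16 + 4 + 4 + 4) = 7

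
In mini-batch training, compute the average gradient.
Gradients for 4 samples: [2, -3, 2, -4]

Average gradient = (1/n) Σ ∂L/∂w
Average gradient = -0.75

Average = (1/4)(2 + -3 + 2 + -4) = -3/4 = -0.75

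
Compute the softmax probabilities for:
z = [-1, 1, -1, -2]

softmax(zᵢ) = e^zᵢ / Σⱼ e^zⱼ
p = [0.1025, 0.7573, 0.1025, 0.0377]

exp(z) = [0.3679, 2.718, 0.3679, 0.1353]
Sum = 3.589
p = [0.1025, 0.7573, 0.1025, 0.0377]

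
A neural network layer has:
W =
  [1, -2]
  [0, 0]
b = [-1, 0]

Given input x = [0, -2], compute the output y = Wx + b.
y = [3, 0]

Wx = [1×0 + -2×-2, 0×0 + 0×-2]
   = [4, 0]
y = Wx + b = [4 + -1, 0 + 0] = [3, 0]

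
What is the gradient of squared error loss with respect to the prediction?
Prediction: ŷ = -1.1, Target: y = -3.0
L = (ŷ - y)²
∂L/∂ŷ = 3.8

∂L/∂ŷ = 2(ŷ - y) = 2(-1.1 - -3.0) = 2(1.9) = 3.8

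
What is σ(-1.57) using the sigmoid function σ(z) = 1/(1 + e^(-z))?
0.1722

sigmoid(-1.57) = 1/(1 + e^(1.57)) = 1/(1 + 4.807) = 0.1722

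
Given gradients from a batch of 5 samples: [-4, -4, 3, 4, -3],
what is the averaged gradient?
Average gradient = -0.8

Average = (1/5)(-4 + -4 + 3 + 4 + -3) = -4/5 = -0.8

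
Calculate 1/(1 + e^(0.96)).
0.2769

sigmoid(-0.96) = 1/(1 + e^(0.96)) = 1/(1 + 2.612) = 0.2769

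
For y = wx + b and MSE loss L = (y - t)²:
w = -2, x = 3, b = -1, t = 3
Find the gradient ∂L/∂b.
∂L/∂b = -20

y = wx + b = (-2)(3) + -1 = -7
∂L/∂y = 2(y - t) = 2(-7 - 3) = -20
∂y/∂b = 1
∂L/∂b = ∂L/∂y · ∂y/∂b = -20 × 1 = -20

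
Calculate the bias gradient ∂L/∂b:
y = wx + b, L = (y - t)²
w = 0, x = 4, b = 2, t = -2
∂L/∂b = 8

y = wx + b = (0)(4) + 2 = 2
∂L/∂y = 2(y - t) = 2(2 - -2) = 8
∂y/∂b = 1
∂L/∂b = ∂L/∂y · ∂y/∂b = 8 × 1 = 8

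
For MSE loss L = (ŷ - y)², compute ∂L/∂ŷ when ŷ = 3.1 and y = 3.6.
∂L/∂ŷ = -1.0

∂L/∂ŷ = 2(ŷ - y) = 2(3.1 - 3.6) = 2(-0.5) = -1.0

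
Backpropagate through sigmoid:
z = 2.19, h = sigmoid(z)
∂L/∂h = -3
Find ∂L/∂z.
∂L/∂z = -0.2716

σ(2.19) = 0.8993
σ'(2.19) = σ(2.19)(1 - σ(2.19)) = 0.8993 × 0.1007 = 0.09052
∂L/∂z = ∂L/∂h · σ'(z) = -3 × 0.09052 = -0.2716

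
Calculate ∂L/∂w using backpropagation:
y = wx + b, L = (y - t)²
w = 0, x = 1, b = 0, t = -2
∂L/∂w = 4

y = wx + b = (0)(1) + 0 = 0
∂L/∂y = 2(y - t) = 2(0 - -2) = 4
∂y/∂w = x = 1
∂L/∂w = ∂L/∂y · ∂y/∂w = 4 × 1 = 4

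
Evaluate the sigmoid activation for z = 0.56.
0.6365

sigmoid(0.56) = 1/(1 + e^(-0.56)) = 1/(1 + 0.5712) = 0.6365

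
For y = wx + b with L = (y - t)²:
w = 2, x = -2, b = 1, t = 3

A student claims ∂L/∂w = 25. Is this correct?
Incorrect

y = (2)(-2) + 1 = -3
∂L/∂y = 2(y - t) = 2(-3 - 3) = -12
∂y/∂w = x = -2
∂L/∂w = -12 × -2 = 24

Claimed value: 25
Incorrect: The correct gradient is 24.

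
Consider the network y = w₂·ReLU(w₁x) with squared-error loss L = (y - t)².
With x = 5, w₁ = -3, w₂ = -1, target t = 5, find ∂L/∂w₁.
∂L/∂w₁ = 0

Forward pass:
z = w₁x = -3×5 = -15
h = ReLU(-15) = 0
y = w₂h = -1×0 = 0

Backward pass:
∂L/∂y = 2(y - t) = 2(0 - 5) = -10
∂y/∂h = w₂ = -1
∂h/∂z = 0 (ReLU derivative)
∂z/∂w₁ = x = 5

∂L/∂w₁ = -10 × -1 × 0 × 5 = 0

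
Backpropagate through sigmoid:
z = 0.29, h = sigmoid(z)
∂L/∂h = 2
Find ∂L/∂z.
∂L/∂z = 0.4896

σ(0.29) = 0.572
σ'(0.29) = σ(0.29)(1 - σ(0.29)) = 0.572 × 0.428 = 0.2448
∂L/∂z = ∂L/∂h · σ'(z) = 2 × 0.2448 = 0.4896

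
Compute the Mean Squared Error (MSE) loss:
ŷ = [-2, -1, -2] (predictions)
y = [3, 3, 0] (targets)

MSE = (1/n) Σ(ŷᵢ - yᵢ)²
MSE = 15

MSE = (1/3)((-2-3)² + (-1-3)² + (-2-0)²) = (1/3)(25 + 16 + 4) = 15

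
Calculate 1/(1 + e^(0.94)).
0.2809

sigmoid(-0.94) = 1/(1 + e^(0.94)) = 1/(1 + 2.56) = 0.2809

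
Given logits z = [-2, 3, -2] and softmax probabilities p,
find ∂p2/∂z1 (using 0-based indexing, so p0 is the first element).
∂p2/∂z1 = -0.00656

p = softmax(z) = [0.006648, 0.9867, 0.006648]
p2 = 0.006648, p1 = 0.9867

∂p2/∂z1 = -p2 × p1 = -0.006648 × 0.9867 = -0.00656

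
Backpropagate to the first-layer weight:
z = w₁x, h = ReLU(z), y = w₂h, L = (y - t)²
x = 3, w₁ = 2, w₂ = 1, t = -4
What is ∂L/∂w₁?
∂L/∂w₁ = 60

Forward pass:
z = w₁x = 2×3 = 6
h = ReLU(6) = 6
y = w₂h = 1×6 = 6

Backward pass:
∂L/∂y = 2(y - t) = 2(6 - -4) = 20
∂y/∂h = w₂ = 1
∂h/∂z = 1 (ReLU derivative)
∂z/∂w₁ = x = 3

∂L/∂w₁ = 20 × 1 × 1 × 3 = 60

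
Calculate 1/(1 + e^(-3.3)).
0.9644

sigmoid(3.3) = 1/(1 + e^(-3.3)) = 1/(1 + 0.03688) = 0.9644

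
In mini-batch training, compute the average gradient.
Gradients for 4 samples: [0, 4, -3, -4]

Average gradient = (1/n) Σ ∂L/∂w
Average gradient = -0.75

Average = (1/4)(0 + 4 + -3 + -4) = -3/4 = -0.75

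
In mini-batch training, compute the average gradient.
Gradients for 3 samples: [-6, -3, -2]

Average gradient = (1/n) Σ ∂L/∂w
Average gradient = -3.667

Average = (1/3)(-6 + -3 + -2) = -11/3 = -3.667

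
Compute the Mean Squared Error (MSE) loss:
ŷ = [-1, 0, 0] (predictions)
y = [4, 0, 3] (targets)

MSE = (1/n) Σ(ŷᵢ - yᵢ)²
MSE = 11.33

MSE = (1/3)((-1-4)² + (0-0)² + (0-3)²) = (1/3)(25 + 0 + 9) = 11.33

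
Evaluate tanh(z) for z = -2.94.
-0.9944

tanh(-2.94) = (e^(-2.94) - e^(2.94))/(e^(-2.94) + e^(2.94)) = -0.9944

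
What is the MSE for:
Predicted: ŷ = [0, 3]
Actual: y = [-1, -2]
MSE = 13

MSE = (1/2)((0--1)² + (3--2)²) = (1/2)(1 + 25) = 13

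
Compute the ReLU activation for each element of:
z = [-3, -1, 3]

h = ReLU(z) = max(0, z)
h = [0, 0, 3]

ReLU applied element-wise: max(0,-3)=0, max(0,-1)=0, max(0,3)=3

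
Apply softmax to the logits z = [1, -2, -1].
p = [0.8438, 0.042, 0.1142]

exp(z) = [2.718, 0.1353, 0.3679]
Sum = 3.221
p = [0.8438, 0.042, 0.1142]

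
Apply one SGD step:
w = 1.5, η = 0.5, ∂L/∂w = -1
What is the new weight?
w_new = 2

w_new = w - η·∂L/∂w = 1.5 - 0.5×(-1) = 1.5 - (-0.5) = 2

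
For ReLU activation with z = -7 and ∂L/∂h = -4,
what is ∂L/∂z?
∂L/∂z = 0

h = ReLU(-7) = 0
Since z < 0: ∂h/∂z = 0
∂L/∂z = ∂L/∂h · ∂h/∂z = -4 × 0 = 0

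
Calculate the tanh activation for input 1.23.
0.8426

tanh(1.23) = (e^(1.23) - e^(-1.23))/(e^(1.23) + e^(-1.23)) = 0.8426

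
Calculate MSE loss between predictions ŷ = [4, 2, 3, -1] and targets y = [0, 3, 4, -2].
MSE = 4.75

MSE = (1/4)((4-0)² + (2-3)² + (3-4)² + (-1--2)²) = (1/4)(16 + 1 + 1 + 1) = 4.75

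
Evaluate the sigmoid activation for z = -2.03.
0.1161

sigmoid(-2.03) = 1/(1 + e^(2.03)) = 1/(1 + 7.614) = 0.1161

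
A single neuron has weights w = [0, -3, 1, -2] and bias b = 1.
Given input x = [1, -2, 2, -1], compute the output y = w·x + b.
y = 11

y = (0)(1) + (-3)(-2) + (1)(2) + (-2)(-1) + 1 = 11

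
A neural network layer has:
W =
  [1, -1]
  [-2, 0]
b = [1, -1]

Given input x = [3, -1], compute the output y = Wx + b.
y = [5, -7]

Wx = [1×3 + -1×-1, -2×3 + 0×-1]
   = [4, -6]
y = Wx + b = [4 + 1, -6 + -1] = [5, -7]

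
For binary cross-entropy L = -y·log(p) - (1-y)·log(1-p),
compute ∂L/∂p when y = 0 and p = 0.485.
∂L/∂p = 1.942

∂L/∂p = -y/p + (1-y)/(1-p) = 0 + 1/0.515 = 1.942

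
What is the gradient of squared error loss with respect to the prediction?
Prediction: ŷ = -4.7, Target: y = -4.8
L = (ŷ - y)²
∂L/∂ŷ = 0.2

∂L/∂ŷ = 2(ŷ - y) = 2(-4.7 - -4.8) = 2(0.1) = 0.2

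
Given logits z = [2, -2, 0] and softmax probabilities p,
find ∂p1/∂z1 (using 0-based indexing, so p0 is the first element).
∂p1/∂z1 = 0.01562

p = softmax(z) = [0.8668, 0.01588, 0.1173]
p1 = 0.01588

∂p1/∂z1 = p1(1 - p1) = 0.01588 × (1 - 0.01588) = 0.01562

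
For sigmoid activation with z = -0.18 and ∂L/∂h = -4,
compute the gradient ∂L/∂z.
∂L/∂z = -0.9919

σ(-0.18) = 0.4551
σ'(-0.18) = σ(-0.18)(1 - σ(-0.18)) = 0.4551 × 0.5449 = 0.248
∂L/∂z = ∂L/∂h · σ'(z) = -4 × 0.248 = -0.9919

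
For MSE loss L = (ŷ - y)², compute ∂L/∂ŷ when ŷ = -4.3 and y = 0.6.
∂L/∂ŷ = -9.8

∂L/∂ŷ = 2(ŷ - y) = 2(-4.3 - 0.6) = 2(-4.9) = -9.8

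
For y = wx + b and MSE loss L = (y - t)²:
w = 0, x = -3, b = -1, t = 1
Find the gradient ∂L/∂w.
∂L/∂w = 12

y = wx + b = (0)(-3) + -1 = -1
∂L/∂y = 2(y - t) = 2(-1 - 1) = -4
∂y/∂w = x = -3
∂L/∂w = ∂L/∂y · ∂y/∂w = -4 × -3 = 12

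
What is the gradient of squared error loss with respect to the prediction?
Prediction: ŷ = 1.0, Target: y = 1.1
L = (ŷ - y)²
∂L/∂ŷ = -0.2

∂L/∂ŷ = 2(ŷ - y) = 2(1.0 - 1.1) = 2(-0.1) = -0.2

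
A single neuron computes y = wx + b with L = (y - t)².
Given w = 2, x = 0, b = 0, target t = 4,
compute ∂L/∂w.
∂L/∂w = 0

y = wx + b = (2)(0) + 0 = 0
∂L/∂y = 2(y - t) = 2(0 - 4) = -8
∂y/∂w = x = 0
∂L/∂w = ∂L/∂y · ∂y/∂w = -8 × 0 = 0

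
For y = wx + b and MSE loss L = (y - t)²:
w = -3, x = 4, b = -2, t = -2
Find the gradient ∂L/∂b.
∂L/∂b = -24

y = wx + b = (-3)(4) + -2 = -14
∂L/∂y = 2(y - t) = 2(-14 - -2) = -24
∂y/∂b = 1
∂L/∂b = ∂L/∂y · ∂y/∂b = -24 × 1 = -24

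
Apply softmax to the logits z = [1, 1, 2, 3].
p = [0.0826, 0.0826, 0.2245, 0.6103]

exp(z) = [2.718, 2.718, 7.389, 20.09]
Sum = 32.91
p = [0.0826, 0.0826, 0.2245, 0.6103]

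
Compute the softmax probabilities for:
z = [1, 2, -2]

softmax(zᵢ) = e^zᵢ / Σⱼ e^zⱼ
p = [0.2654, 0.7214, 0.0132]

exp(z) = [2.718, 7.389, 0.1353]
Sum = 10.24
p = [0.2654, 0.7214, 0.0132]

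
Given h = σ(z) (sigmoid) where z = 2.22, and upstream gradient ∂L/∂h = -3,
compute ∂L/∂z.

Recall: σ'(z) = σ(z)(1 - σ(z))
∂L/∂z = -0.2651

σ(2.22) = 0.902
σ'(2.22) = σ(2.22)(1 - σ(2.22)) = 0.902 × 0.09797 = 0.08837
∂L/∂z = ∂L/∂h · σ'(z) = -3 × 0.08837 = -0.2651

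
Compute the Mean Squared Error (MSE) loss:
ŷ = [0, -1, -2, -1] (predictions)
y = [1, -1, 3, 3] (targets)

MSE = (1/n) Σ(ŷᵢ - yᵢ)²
MSE = 10.5

MSE = (1/4)((0-1)² + (-1--1)² + (-2-3)² + (-1-3)²) = (1/4)(1 + 0 + 25 + 16) = 10.5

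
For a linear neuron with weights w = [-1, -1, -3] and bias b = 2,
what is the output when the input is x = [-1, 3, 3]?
y = -9

y = (-1)(-1) + (-1)(3) + (-3)(3) + 2 = -9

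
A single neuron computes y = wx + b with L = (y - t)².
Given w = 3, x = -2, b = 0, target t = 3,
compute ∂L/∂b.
∂L/∂b = -18

y = wx + b = (3)(-2) + 0 = -6
∂L/∂y = 2(y - t) = 2(-6 - 3) = -18
∂y/∂b = 1
∂L/∂b = ∂L/∂y · ∂y/∂b = -18 × 1 = -18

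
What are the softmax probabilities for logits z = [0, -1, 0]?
p = [0.4223, 0.1554, 0.4223]

exp(z) = [1, 0.3679, 1]
Sum = 2.368
p = [0.4223, 0.1554, 0.4223]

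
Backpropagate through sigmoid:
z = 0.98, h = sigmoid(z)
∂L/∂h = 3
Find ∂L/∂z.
∂L/∂z = 0.5953

σ(0.98) = 0.7271
σ'(0.98) = σ(0.98)(1 - σ(0.98)) = 0.7271 × 0.2729 = 0.1984
∂L/∂z = ∂L/∂h · σ'(z) = 3 × 0.1984 = 0.5953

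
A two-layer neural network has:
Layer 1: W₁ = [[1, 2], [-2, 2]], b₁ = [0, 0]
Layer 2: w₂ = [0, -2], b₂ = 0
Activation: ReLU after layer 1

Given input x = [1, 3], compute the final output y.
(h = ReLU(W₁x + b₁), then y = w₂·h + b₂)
y = -8

Layer 1 pre-activation: z₁ = [7, 4]
After ReLU: h = [7, 4]
Layer 2 output: y = 0×7 + -2×4 + 0 = -8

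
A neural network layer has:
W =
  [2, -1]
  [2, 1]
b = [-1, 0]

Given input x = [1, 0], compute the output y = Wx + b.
y = [1, 2]

Wx = [2×1 + -1×0, 2×1 + 1×0]
   = [2, 2]
y = Wx + b = [2 + -1, 2 + 0] = [1, 2]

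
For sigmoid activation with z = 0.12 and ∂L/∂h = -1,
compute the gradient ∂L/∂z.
∂L/∂z = -0.2491

σ(0.12) = 0.53
σ'(0.12) = σ(0.12)(1 - σ(0.12)) = 0.53 × 0.47 = 0.2491
∂L/∂z = ∂L/∂h · σ'(z) = -1 × 0.2491 = -0.2491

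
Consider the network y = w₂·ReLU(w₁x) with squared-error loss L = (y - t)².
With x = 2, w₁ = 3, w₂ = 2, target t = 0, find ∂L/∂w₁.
∂L/∂w₁ = 96

Forward pass:
z = w₁x = 3×2 = 6
h = ReLU(6) = 6
y = w₂h = 2×6 = 12

Backward pass:
∂L/∂y = 2(y - t) = 2(12 - 0) = 24
∂y/∂h = w₂ = 2
∂h/∂z = 1 (ReLU derivative)
∂z/∂w₁ = x = 2

∂L/∂w₁ = 24 × 2 × 1 × 2 = 96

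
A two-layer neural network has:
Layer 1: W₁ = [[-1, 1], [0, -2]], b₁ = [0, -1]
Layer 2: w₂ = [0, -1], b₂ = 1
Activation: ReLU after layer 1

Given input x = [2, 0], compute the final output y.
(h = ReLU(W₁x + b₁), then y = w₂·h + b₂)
y = 1

Layer 1 pre-activation: z₁ = [-2, -1]
After ReLU: h = [0, 0]
Layer 2 output: y = 0×0 + -1×0 + 1 = 1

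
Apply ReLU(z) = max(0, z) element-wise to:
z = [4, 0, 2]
h = [4, 0, 2]

ReLU applied element-wise: max(0,4)=4, max(0,0)=0, max(0,2)=2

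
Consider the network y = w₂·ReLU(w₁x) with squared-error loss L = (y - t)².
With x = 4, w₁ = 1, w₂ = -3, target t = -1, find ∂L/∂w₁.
∂L/∂w₁ = 264

Forward pass:
z = w₁x = 1×4 = 4
h = ReLU(4) = 4
y = w₂h = -3×4 = -12

Backward pass:
∂L/∂y = 2(y - t) = 2(-12 - -1) = -22
∂y/∂h = w₂ = -3
∂h/∂z = 1 (ReLU derivative)
∂z/∂w₁ = x = 4

∂L/∂w₁ = -22 × -3 × 1 × 4 = 264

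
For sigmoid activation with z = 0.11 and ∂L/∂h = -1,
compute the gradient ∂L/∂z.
∂L/∂z = -0.2492

σ(0.11) = 0.5275
σ'(0.11) = σ(0.11)(1 - σ(0.11)) = 0.5275 × 0.4725 = 0.2492
∂L/∂z = ∂L/∂h · σ'(z) = -1 × 0.2492 = -0.2492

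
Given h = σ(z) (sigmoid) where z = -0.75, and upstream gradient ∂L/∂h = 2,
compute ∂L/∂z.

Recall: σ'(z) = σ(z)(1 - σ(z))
∂L/∂z = 0.4358

σ(-0.75) = 0.3208
σ'(-0.75) = σ(-0.75)(1 - σ(-0.75)) = 0.3208 × 0.6792 = 0.2179
∂L/∂z = ∂L/∂h · σ'(z) = 2 × 0.2179 = 0.4358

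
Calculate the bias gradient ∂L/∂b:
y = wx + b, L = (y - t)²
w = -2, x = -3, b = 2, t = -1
∂L/∂b = 18

y = wx + b = (-2)(-3) + 2 = 8
∂L/∂y = 2(y - t) = 2(8 - -1) = 18
∂y/∂b = 1
∂L/∂b = ∂L/∂y · ∂y/∂b = 18 × 1 = 18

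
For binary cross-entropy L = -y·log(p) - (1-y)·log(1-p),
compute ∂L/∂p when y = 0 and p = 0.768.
∂L/∂p = 4.31

∂L/∂p = -y/p + (1-y)/(1-p) = 0 + 1/0.232 = 4.31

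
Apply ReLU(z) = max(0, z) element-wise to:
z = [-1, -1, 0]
h = [0, 0, 0]

ReLU applied element-wise: max(0,-1)=0, max(0,-1)=0, max(0,0)=0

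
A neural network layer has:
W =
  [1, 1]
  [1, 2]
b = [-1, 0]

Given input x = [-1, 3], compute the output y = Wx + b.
y = [1, 5]

Wx = [1×-1 + 1×3, 1×-1 + 2×3]
   = [2, 5]
y = Wx + b = [2 + -1, 5 + 0] = [1, 5]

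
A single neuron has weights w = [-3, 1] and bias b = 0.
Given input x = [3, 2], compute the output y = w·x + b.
y = -7

y = (-3)(3) + (1)(2) + 0 = -7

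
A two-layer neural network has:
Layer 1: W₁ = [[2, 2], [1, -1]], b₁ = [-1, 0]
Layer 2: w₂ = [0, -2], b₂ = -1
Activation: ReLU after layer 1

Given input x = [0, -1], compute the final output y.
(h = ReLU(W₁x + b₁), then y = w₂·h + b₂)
y = -3

Layer 1 pre-activation: z₁ = [-3, 1]
After ReLU: h = [0, 1]
Layer 2 output: y = 0×0 + -2×1 + -1 = -3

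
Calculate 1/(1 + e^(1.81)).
0.1406

sigmoid(-1.81) = 1/(1 + e^(1.81)) = 1/(1 + 6.11) = 0.1406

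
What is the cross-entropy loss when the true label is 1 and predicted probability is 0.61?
L = 0.4943

L = -1·log(0.61) - 0·log(0.39) = -log(0.61) = 0.4943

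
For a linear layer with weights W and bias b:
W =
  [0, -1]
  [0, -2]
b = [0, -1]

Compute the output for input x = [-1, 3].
y = [-3, -7]

Wx = [0×-1 + -1×3, 0×-1 + -2×3]
   = [-3, -6]
y = Wx + b = [-3 + 0, -6 + -1] = [-3, -7]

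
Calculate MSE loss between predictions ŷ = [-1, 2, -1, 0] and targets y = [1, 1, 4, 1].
MSE = 7.75

MSE = (1/4)((-1-1)² + (2-1)² + (-1-4)² + (0-1)²) = (1/4)(4 + 1 + 25 + 1) = 7.75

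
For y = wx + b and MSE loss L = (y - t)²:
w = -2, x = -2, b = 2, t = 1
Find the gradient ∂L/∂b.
∂L/∂b = 10

y = wx + b = (-2)(-2) + 2 = 6
∂L/∂y = 2(y - t) = 2(6 - 1) = 10
∂y/∂b = 1
∂L/∂b = ∂L/∂y · ∂y/∂b = 10 × 1 = 10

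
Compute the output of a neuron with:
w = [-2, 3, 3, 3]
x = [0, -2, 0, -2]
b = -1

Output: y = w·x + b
y = -13

y = (-2)(0) + (3)(-2) + (3)(0) + (3)(-2) + -1 = -13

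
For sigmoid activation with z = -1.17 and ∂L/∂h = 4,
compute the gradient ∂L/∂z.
∂L/∂z = 0.723

σ(-1.17) = 0.2369
σ'(-1.17) = σ(-1.17)(1 - σ(-1.17)) = 0.2369 × 0.7631 = 0.1808
∂L/∂z = ∂L/∂h · σ'(z) = 4 × 0.1808 = 0.723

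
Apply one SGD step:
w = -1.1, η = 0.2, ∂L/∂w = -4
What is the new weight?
w_new = -0.3

w_new = w - η·∂L/∂w = -1.1 - 0.2×(-4) = -1.1 - (-0.8) = -0.3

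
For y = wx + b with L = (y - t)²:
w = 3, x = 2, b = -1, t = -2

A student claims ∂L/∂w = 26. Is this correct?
Incorrect

y = (3)(2) + -1 = 5
∂L/∂y = 2(y - t) = 2(5 - -2) = 14
∂y/∂w = x = 2
∂L/∂w = 14 × 2 = 28

Claimed value: 26
Incorrect: The correct gradient is 28.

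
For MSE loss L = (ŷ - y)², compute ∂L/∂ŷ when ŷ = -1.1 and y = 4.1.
∂L/∂ŷ = -10.4

∂L/∂ŷ = 2(ŷ - y) = 2(-1.1 - 4.1) = 2(-5.2) = -10.4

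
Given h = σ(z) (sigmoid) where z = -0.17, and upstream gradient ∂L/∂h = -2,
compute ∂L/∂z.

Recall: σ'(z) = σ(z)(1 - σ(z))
∂L/∂z = -0.4964

σ(-0.17) = 0.4576
σ'(-0.17) = σ(-0.17)(1 - σ(-0.17)) = 0.4576 × 0.5424 = 0.2482
∂L/∂z = ∂L/∂h · σ'(z) = -2 × 0.2482 = -0.4964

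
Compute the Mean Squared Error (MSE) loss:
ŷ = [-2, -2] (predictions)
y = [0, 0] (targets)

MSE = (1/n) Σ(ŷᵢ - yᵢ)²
MSE = 4

MSE = (1/2)((-2-0)² + (-2-0)²) = (1/2)(4 + 4) = 4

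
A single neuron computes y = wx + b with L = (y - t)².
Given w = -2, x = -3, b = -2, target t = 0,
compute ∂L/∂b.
∂L/∂b = 8

y = wx + b = (-2)(-3) + -2 = 4
∂L/∂y = 2(y - t) = 2(4 - 0) = 8
∂y/∂b = 1
∂L/∂b = ∂L/∂y · ∂y/∂b = 8 × 1 = 8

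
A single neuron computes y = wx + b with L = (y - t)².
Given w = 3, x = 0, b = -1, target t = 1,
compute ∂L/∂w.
∂L/∂w = 0

y = wx + b = (3)(0) + -1 = -1
∂L/∂y = 2(y - t) = 2(-1 - 1) = -4
∂y/∂w = x = 0
∂L/∂w = ∂L/∂y · ∂y/∂w = -4 × 0 = 0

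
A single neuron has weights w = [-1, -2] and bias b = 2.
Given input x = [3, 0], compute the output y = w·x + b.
y = -1

y = (-1)(3) + (-2)(0) + 2 = -1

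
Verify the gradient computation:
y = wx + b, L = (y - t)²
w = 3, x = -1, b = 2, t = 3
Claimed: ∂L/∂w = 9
Incorrect

y = (3)(-1) + 2 = -1
∂L/∂y = 2(y - t) = 2(-1 - 3) = -8
∂y/∂w = x = -1
∂L/∂w = -8 × -1 = 8

Claimed value: 9
Incorrect: The correct gradient is 8.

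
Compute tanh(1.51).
0.9069

tanh(1.51) = (e^(1.51) - e^(-1.51))/(e^(1.51) + e^(-1.51)) = 0.9069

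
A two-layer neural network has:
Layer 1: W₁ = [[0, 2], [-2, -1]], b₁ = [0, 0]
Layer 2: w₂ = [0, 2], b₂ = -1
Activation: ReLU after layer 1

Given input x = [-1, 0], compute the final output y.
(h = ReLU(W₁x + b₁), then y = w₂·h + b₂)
y = 3

Layer 1 pre-activation: z₁ = [0, 2]
After ReLU: h = [0, 2]
Layer 2 output: y = 0×0 + 2×2 + -1 = 3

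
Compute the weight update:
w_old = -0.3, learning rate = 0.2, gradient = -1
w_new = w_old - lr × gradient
w_new = -0.1

w_new = w - η·∂L/∂w = -0.3 - 0.2×(-1) = -0.3 - (-0.2) = -0.1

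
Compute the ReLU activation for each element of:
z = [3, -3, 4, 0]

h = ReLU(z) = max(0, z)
h = [3, 0, 4, 0]

ReLU applied element-wise: max(0,3)=3, max(0,-3)=0, max(0,4)=4, max(0,0)=0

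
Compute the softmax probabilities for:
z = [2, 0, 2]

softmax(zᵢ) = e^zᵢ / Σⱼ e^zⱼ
p = [0.4683, 0.0634, 0.4683]

exp(z) = [7.389, 1, 7.389]
Sum = 15.78
p = [0.4683, 0.0634, 0.4683]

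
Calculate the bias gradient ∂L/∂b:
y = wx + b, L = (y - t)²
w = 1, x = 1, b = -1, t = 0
∂L/∂b = 0

y = wx + b = (1)(1) + -1 = 0
∂L/∂y = 2(y - t) = 2(0 - 0) = 0
∂y/∂b = 1
∂L/∂b = ∂L/∂y · ∂y/∂b = 0 × 1 = 0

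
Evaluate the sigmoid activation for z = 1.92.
0.8721

sigmoid(1.92) = 1/(1 + e^(-1.92)) = 1/(1 + 0.1466) = 0.8721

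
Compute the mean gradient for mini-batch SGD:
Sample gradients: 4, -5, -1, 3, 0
Average gradient = 0.2

Average = (1/5)(4 + -5 + -1 + 3 + 0) = 1/5 = 0.2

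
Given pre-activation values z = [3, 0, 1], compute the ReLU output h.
h = [3, 0, 1]

ReLU applied element-wise: max(0,3)=3, max(0,0)=0, max(0,1)=1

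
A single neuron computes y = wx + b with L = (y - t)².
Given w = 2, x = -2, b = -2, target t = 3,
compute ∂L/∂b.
∂L/∂b = -18

y = wx + b = (2)(-2) + -2 = -6
∂L/∂y = 2(y - t) = 2(-6 - 3) = -18
∂y/∂b = 1
∂L/∂b = ∂L/∂y · ∂y/∂b = -18 × 1 = -18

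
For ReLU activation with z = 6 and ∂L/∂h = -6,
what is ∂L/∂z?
∂L/∂z = -6

h = ReLU(6) = 6
Since z > 0: ∂h/∂z = 1
∂L/∂z = ∂L/∂h · ∂h/∂z = -6 × 1 = -6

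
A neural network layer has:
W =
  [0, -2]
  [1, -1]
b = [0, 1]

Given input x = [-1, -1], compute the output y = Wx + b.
y = [2, 1]

Wx = [0×-1 + -2×-1, 1×-1 + -1×-1]
   = [2, 0]
y = Wx + b = [2 + 0, 0 + 1] = [2, 1]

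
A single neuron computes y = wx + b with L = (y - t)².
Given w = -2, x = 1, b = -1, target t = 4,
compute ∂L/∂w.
∂L/∂w = -14

y = wx + b = (-2)(1) + -1 = -3
∂L/∂y = 2(y - t) = 2(-3 - 4) = -14
∂y/∂w = x = 1
∂L/∂w = ∂L/∂y · ∂y/∂w = -14 × 1 = -14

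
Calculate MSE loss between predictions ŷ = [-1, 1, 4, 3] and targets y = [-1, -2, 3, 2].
MSE = 2.75

MSE = (1/4)((-1--1)² + (1--2)² + (4-3)² + (3-2)²) = (1/4)(0 + 9 + 1 + 1) = 2.75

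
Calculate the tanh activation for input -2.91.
-0.9941

tanh(-2.91) = (e^(-2.91) - e^(2.91))/(e^(-2.91) + e^(2.91)) = -0.9941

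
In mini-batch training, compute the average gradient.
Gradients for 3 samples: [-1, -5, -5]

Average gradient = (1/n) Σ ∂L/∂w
Average gradient = -3.667

Average = (1/3)(-1 + -5 + -5) = -11/3 = -3.667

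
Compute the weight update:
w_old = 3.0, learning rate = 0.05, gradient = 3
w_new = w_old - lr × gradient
w_new = 2.85

w_new = w - η·∂L/∂w = 3.0 - 0.05×(3) = 3.0 - (0.15) = 2.85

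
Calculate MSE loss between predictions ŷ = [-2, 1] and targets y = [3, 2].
MSE = 13

MSE = (1/2)((-2-3)² + (1-2)²) = (1/2)(25 + 1) = 13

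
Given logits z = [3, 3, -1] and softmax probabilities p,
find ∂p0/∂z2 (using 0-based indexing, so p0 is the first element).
∂p0/∂z2 = -0.004496

p = softmax(z) = [0.4955, 0.4955, 0.009075]
p0 = 0.4955, p2 = 0.009075

∂p0/∂z2 = -p0 × p2 = -0.4955 × 0.009075 = -0.004496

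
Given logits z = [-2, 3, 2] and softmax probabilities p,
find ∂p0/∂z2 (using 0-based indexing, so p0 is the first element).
∂p0/∂z2 = -0.001312

p = softmax(z) = [0.004902, 0.7275, 0.2676]
p0 = 0.004902, p2 = 0.2676

∂p0/∂z2 = -p0 × p2 = -0.004902 × 0.2676 = -0.001312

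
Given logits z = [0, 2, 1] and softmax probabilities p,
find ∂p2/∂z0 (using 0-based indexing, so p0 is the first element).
∂p2/∂z0 = -0.02203

p = softmax(z) = [0.09003, 0.6652, 0.2447]
p2 = 0.2447, p0 = 0.09003

∂p2/∂z0 = -p2 × p0 = -0.2447 × 0.09003 = -0.02203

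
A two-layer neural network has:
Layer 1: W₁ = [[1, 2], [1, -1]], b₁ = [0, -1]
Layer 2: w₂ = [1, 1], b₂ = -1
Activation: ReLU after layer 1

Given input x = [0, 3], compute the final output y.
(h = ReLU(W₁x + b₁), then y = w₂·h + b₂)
y = 5

Layer 1 pre-activation: z₁ = [6, -4]
After ReLU: h = [6, 0]
Layer 2 output: y = 1×6 + 1×0 + -1 = 5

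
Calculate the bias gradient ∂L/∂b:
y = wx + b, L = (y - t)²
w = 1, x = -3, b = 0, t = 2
∂L/∂b = -10

y = wx + b = (1)(-3) + 0 = -3
∂L/∂y = 2(y - t) = 2(-3 - 2) = -10
∂y/∂b = 1
∂L/∂b = ∂L/∂y · ∂y/∂b = -10 × 1 = -10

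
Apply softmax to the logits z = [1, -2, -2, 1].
p = [0.4763, 0.0237, 0.0237, 0.4763]

exp(z) = [2.718, 0.1353, 0.1353, 2.718]
Sum = 5.707
p = [0.4763, 0.0237, 0.0237, 0.4763]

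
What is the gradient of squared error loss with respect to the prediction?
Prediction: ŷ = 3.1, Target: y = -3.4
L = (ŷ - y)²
∂L/∂ŷ = 13.0

∂L/∂ŷ = 2(ŷ - y) = 2(3.1 - -3.4) = 2(6.5) = 13.0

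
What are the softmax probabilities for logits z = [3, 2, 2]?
p = [0.5761, 0.2119, 0.2119]

exp(z) = [20.09, 7.389, 7.389]
Sum = 34.86
p = [0.5761, 0.2119, 0.2119]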